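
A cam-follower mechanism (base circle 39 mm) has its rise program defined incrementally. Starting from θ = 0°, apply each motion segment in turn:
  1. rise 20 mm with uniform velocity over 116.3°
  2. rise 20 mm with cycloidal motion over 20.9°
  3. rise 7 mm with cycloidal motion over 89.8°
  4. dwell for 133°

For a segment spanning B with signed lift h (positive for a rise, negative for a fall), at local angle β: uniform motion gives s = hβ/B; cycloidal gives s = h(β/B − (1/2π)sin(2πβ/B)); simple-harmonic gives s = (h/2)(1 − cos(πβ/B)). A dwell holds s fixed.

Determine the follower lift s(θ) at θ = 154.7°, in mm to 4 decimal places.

seg 1 [0°–116.3°] uniform, h=20: full span → s += 20 → s = 20.0000
seg 2 [116.3°–137.2°] cycloidal, h=20: full span → s += 20 → s = 40.0000
seg 3 [137.2°–227°] cycloidal, h=7: θ=154.7° here. β=17.5, B=89.8. 7·(0.1949 − sin(2π·0.1949)/(2π)) = 0.3162 → s = 40.3162

40.3162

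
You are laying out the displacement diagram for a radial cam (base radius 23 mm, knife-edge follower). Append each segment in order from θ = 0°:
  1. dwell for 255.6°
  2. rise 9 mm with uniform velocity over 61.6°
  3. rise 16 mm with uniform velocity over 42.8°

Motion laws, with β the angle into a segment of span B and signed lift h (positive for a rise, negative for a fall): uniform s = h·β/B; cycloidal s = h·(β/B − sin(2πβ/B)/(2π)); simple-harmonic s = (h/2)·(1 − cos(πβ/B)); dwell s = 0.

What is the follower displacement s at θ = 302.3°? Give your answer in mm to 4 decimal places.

seg 1 [0°–255.6°] dwell: s stays 0.0000
seg 2 [255.6°–317.2°] uniform, h=9: θ=302.3° here. β=46.7, B=61.6. 9·46.7/61.6 = 6.8231 → s = 6.8231

6.8231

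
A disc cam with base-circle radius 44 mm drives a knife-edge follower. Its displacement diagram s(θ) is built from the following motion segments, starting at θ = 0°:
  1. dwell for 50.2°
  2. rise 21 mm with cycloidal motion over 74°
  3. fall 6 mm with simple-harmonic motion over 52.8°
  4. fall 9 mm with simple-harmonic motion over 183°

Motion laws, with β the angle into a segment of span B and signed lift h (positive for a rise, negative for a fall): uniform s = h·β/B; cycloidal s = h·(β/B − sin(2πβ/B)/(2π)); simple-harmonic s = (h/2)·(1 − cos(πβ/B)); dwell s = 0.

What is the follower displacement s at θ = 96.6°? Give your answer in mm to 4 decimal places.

seg 1 [0°–50.2°] dwell: s stays 0.0000
seg 2 [50.2°–124.2°] cycloidal, h=21: θ=96.6° here. β=46.4, B=74. 21·(0.6270 − sin(2π·0.6270)/(2π)) = 15.5608 → s = 15.5608

15.5608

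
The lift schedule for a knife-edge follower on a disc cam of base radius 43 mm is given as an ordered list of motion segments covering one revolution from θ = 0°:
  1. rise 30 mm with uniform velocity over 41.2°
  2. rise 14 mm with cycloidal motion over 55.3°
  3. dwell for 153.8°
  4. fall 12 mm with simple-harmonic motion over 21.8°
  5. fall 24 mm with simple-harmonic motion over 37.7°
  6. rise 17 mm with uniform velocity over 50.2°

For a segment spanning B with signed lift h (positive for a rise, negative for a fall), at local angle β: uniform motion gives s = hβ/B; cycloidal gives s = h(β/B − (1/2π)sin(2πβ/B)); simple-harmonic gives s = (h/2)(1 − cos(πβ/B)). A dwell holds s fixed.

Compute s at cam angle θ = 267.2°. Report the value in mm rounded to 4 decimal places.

seg 1 [0°–41.2°] uniform, h=30: full span → s += 30 → s = 30.0000
seg 2 [41.2°–96.5°] cycloidal, h=14: full span → s += 14 → s = 44.0000
seg 3 [96.5°–250.3°] dwell: s stays 44.0000
seg 4 [250.3°–272.1°] simple-harmonic, h=-12: θ=267.2° here. β=16.9, B=21.8. -12/2·(1 − cos(π·0.7752)) = -10.5652 → s = 33.4348

33.4348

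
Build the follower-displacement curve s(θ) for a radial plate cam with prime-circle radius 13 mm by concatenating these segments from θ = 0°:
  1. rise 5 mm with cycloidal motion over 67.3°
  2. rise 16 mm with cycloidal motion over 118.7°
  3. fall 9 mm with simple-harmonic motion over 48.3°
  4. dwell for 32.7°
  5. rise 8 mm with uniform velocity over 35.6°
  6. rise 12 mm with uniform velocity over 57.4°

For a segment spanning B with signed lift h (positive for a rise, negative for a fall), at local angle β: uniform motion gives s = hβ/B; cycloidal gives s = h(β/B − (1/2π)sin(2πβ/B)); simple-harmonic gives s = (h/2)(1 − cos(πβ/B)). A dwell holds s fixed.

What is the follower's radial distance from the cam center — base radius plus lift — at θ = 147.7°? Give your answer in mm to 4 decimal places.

seg 1 [0°–67.3°] cycloidal, h=5: full span → s += 5 → s = 5.0000
seg 2 [67.3°–186°] cycloidal, h=16: θ=147.7° here. β=80.4, B=118.7. 16·(0.6773 − sin(2π·0.6773)/(2π)) = 13.1231 → s = 18.1231
radial distance = base radius + s = 13 + 18.1231 = 31.1231

31.1231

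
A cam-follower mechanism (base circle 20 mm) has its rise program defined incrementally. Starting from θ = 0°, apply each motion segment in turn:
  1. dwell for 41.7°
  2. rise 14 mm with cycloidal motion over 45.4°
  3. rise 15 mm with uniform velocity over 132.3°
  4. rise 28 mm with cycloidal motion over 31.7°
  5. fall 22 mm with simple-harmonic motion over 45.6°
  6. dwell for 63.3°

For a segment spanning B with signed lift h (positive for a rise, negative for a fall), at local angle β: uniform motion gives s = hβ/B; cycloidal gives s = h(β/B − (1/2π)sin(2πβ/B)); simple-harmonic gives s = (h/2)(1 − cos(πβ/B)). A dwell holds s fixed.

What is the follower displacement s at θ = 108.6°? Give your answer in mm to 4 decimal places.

seg 1 [0°–41.7°] dwell: s stays 0.0000
seg 2 [41.7°–87.1°] cycloidal, h=14: full span → s += 14 → s = 14.0000
seg 3 [87.1°–219.4°] uniform, h=15: θ=108.6° here. β=21.5, B=132.3. 15·21.5/132.3 = 2.4376 → s = 16.4376

16.4376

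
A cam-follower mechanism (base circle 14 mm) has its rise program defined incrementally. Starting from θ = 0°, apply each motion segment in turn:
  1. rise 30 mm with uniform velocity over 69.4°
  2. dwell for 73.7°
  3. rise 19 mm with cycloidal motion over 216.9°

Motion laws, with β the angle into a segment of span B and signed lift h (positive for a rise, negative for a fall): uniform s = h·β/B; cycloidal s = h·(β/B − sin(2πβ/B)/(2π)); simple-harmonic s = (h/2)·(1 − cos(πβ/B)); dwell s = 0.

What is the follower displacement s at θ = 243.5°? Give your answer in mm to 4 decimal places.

seg 1 [0°–69.4°] uniform, h=30: full span → s += 30 → s = 30.0000
seg 2 [69.4°–143.1°] dwell: s stays 30.0000
seg 3 [143.1°–360°] cycloidal, h=19: θ=243.5° here. β=100.4, B=216.9. 19·(0.4629 − sin(2π·0.4629)/(2π)) = 8.0960 → s = 38.0960

38.0960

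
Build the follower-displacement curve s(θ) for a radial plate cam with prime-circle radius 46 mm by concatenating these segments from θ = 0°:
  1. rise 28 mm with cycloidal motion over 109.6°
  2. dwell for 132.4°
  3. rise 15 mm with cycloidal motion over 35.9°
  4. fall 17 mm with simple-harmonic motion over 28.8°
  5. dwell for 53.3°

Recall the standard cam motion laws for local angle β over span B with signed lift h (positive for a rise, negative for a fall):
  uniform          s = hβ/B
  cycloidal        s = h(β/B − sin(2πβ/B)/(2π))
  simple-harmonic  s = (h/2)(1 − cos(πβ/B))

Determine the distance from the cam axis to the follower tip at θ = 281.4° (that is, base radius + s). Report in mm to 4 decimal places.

seg 1 [0°–109.6°] cycloidal, h=28: full span → s += 28 → s = 28.0000
seg 2 [109.6°–242°] dwell: s stays 28.0000
seg 3 [242°–277.9°] cycloidal, h=15: full span → s += 15 → s = 43.0000
seg 4 [277.9°–306.7°] simple-harmonic, h=-17: θ=281.4° here. β=3.5, B=28.8. -17/2·(1 − cos(π·0.1215)) = -0.6120 → s = 42.3880
radial distance = base radius + s = 46 + 42.3880 = 88.3880

88.3880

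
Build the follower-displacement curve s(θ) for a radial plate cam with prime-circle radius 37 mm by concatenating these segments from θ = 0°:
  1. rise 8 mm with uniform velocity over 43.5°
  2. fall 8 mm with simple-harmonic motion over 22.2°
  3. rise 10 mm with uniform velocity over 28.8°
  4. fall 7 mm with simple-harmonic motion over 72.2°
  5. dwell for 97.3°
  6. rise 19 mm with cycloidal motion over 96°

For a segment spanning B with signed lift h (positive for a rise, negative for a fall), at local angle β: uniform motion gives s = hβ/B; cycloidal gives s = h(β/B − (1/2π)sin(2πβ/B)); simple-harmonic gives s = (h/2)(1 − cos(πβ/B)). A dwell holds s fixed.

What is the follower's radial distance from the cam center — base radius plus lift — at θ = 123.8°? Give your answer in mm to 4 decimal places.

seg 1 [0°–43.5°] uniform, h=8: full span → s += 8 → s = 8.0000
seg 2 [43.5°–65.7°] simple-harmonic, h=-8: full span → s += -8 → s = 0.0000
seg 3 [65.7°–94.5°] uniform, h=10: full span → s += 10 → s = 10.0000
seg 4 [94.5°–166.7°] simple-harmonic, h=-7: θ=123.8° here. β=29.3, B=72.2. -7/2·(1 − cos(π·0.4058)) = -2.4795 → s = 7.5205
radial distance = base radius + s = 37 + 7.5205 = 44.5205

44.5205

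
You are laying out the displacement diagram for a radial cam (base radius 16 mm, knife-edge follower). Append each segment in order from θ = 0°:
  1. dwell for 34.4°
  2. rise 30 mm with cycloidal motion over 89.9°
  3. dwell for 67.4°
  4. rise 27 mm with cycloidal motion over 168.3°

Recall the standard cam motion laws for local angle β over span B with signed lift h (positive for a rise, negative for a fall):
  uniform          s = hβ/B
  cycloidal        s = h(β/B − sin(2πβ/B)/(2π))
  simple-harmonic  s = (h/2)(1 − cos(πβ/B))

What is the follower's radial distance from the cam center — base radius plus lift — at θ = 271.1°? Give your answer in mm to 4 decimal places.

seg 1 [0°–34.4°] dwell: s stays 0.0000
seg 2 [34.4°–124.3°] cycloidal, h=30: full span → s += 30 → s = 30.0000
seg 3 [124.3°–191.7°] dwell: s stays 30.0000
seg 4 [191.7°–360°] cycloidal, h=27: θ=271.1° here. β=79.4, B=168.3. 27·(0.4718 − sin(2π·0.4718)/(2π)) = 11.9799 → s = 41.9799
radial distance = base radius + s = 16 + 41.9799 = 57.9799

57.9799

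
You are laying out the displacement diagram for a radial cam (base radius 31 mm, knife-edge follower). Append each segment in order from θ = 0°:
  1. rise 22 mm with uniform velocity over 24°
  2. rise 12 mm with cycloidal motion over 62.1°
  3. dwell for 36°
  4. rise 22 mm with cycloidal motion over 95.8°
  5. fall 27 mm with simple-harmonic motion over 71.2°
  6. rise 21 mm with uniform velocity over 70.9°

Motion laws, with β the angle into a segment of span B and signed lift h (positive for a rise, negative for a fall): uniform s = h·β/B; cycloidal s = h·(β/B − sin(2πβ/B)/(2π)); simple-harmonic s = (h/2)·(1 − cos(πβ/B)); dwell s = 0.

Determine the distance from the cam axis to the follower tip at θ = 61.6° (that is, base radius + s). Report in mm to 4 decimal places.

seg 1 [0°–24°] uniform, h=22: full span → s += 22 → s = 22.0000
seg 2 [24°–86.1°] cycloidal, h=12: θ=61.6° here. β=37.6, B=62.1. 12·(0.6055 − sin(2π·0.6055)/(2π)) = 8.4408 → s = 30.4408
radial distance = base radius + s = 31 + 30.4408 = 61.4408

61.4408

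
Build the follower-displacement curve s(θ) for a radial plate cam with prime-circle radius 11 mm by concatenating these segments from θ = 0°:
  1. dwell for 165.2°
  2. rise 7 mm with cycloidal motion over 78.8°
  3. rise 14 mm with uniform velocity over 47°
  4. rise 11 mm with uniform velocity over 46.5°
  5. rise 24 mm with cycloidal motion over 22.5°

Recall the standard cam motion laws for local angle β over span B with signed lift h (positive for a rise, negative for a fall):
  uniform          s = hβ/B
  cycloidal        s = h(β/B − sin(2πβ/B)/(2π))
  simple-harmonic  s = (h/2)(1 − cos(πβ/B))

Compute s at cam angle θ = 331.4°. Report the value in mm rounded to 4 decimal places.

seg 1 [0°–165.2°] dwell: s stays 0.0000
seg 2 [165.2°–244°] cycloidal, h=7: full span → s += 7 → s = 7.0000
seg 3 [244°–291°] uniform, h=14: full span → s += 14 → s = 21.0000
seg 4 [291°–337.5°] uniform, h=11: θ=331.4° here. β=40.4, B=46.5. 11·40.4/46.5 = 9.5570 → s = 30.5570

30.5570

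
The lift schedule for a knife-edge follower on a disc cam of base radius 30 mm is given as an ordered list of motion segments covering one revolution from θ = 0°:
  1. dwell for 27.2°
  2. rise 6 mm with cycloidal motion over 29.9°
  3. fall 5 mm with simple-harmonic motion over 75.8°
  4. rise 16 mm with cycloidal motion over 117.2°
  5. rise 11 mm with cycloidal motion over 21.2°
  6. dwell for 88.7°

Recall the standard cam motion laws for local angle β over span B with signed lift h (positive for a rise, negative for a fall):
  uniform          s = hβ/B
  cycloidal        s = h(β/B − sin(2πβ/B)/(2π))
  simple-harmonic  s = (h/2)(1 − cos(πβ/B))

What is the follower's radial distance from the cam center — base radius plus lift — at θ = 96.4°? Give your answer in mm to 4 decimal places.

seg 1 [0°–27.2°] dwell: s stays 0.0000
seg 2 [27.2°–57.1°] cycloidal, h=6: full span → s += 6 → s = 6.0000
seg 3 [57.1°–132.9°] simple-harmonic, h=-5: θ=96.4° here. β=39.3, B=75.8. -5/2·(1 − cos(π·0.5185)) = -2.6450 → s = 3.3550
radial distance = base radius + s = 30 + 3.3550 = 33.3550

33.3550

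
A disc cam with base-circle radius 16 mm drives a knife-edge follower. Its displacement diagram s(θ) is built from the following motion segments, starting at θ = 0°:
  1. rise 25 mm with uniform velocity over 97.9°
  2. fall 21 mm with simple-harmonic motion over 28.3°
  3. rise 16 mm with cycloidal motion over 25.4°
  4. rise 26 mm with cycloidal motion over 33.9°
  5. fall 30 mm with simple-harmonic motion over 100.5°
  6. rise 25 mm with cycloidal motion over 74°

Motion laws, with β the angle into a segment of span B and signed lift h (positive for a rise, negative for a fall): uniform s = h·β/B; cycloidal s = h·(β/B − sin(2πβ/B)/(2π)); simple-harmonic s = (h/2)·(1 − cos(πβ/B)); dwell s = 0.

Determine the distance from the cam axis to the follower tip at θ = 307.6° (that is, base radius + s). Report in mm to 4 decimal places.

seg 1 [0°–97.9°] uniform, h=25: full span → s += 25 → s = 25.0000
seg 2 [97.9°–126.2°] simple-harmonic, h=-21: full span → s += -21 → s = 4.0000
seg 3 [126.2°–151.6°] cycloidal, h=16: full span → s += 16 → s = 20.0000
seg 4 [151.6°–185.5°] cycloidal, h=26: full span → s += 26 → s = 46.0000
seg 5 [185.5°–286°] simple-harmonic, h=-30: full span → s += -30 → s = 16.0000
seg 6 [286°–360°] cycloidal, h=25: θ=307.6° here. β=21.6, B=74. 25·(0.2919 − sin(2π·0.2919)/(2π)) = 3.4555 → s = 19.4555
radial distance = base radius + s = 16 + 19.4555 = 35.4555

35.4555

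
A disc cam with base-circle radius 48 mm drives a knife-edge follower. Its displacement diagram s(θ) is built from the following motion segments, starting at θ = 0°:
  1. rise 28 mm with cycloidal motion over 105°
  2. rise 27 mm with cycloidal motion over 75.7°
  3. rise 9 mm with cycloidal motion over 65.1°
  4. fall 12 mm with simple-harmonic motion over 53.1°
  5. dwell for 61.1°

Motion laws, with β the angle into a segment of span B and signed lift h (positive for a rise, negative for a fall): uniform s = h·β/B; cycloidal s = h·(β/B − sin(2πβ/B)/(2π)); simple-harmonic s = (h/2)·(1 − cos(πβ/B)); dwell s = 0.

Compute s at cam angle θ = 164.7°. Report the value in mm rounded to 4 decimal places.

seg 1 [0°–105°] cycloidal, h=28: full span → s += 28 → s = 28.0000
seg 2 [105°–180.7°] cycloidal, h=27: θ=164.7° here. β=59.7, B=75.7. 27·(0.7886 − sin(2π·0.7886)/(2π)) = 25.4644 → s = 53.4644

53.4644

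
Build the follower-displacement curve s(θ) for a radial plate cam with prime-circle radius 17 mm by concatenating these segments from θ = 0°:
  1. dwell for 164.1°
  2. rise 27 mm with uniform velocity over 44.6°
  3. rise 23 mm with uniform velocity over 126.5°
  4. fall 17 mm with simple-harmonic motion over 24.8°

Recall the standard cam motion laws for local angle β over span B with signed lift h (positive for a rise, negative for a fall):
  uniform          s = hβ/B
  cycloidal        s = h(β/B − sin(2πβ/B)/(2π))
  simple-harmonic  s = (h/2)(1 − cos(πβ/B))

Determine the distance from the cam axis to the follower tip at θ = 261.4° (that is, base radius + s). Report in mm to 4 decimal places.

seg 1 [0°–164.1°] dwell: s stays 0.0000
seg 2 [164.1°–208.7°] uniform, h=27: full span → s += 27 → s = 27.0000
seg 3 [208.7°–335.2°] uniform, h=23: θ=261.4° here. β=52.7, B=126.5. 23·52.7/126.5 = 9.5818 → s = 36.5818
radial distance = base radius + s = 17 + 36.5818 = 53.5818

53.5818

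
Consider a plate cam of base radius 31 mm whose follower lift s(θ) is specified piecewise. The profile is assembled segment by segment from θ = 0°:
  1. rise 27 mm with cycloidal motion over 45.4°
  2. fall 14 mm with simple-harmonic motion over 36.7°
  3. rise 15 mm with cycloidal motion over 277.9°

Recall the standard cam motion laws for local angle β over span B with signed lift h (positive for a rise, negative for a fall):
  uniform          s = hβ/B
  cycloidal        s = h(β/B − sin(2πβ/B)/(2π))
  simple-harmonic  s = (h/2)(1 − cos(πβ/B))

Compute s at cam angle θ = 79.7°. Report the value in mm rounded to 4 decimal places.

seg 1 [0°–45.4°] cycloidal, h=27: full span → s += 27 → s = 27.0000
seg 2 [45.4°–82.1°] simple-harmonic, h=-14: θ=79.7° here. β=34.3, B=36.7. -14/2·(1 − cos(π·0.9346)) = -13.8528 → s = 13.1472

13.1472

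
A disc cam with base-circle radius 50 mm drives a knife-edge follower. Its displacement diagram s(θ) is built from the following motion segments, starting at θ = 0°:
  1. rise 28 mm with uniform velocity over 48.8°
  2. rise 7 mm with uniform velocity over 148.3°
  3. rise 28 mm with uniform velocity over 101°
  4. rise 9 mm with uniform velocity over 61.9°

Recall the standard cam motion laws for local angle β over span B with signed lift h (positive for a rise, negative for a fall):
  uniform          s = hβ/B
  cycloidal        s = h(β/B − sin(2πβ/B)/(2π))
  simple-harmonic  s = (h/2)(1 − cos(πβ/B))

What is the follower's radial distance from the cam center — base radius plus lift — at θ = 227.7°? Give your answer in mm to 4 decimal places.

seg 1 [0°–48.8°] uniform, h=28: full span → s += 28 → s = 28.0000
seg 2 [48.8°–197.1°] uniform, h=7: full span → s += 7 → s = 35.0000
seg 3 [197.1°–298.1°] uniform, h=28: θ=227.7° here. β=30.6, B=101. 28·30.6/101 = 8.4832 → s = 43.4832
radial distance = base radius + s = 50 + 43.4832 = 93.4832

93.4832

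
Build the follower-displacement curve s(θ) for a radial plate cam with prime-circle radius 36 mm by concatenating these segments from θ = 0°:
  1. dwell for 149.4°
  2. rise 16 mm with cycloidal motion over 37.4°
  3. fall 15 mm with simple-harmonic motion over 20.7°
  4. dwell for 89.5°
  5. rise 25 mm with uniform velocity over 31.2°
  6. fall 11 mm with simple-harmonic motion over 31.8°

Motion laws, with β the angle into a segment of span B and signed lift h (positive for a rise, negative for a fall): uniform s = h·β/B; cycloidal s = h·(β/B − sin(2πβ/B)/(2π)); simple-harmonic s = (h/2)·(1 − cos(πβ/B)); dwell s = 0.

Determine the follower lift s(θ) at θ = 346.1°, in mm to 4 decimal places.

seg 1 [0°–149.4°] dwell: s stays 0.0000
seg 2 [149.4°–186.8°] cycloidal, h=16: full span → s += 16 → s = 16.0000
seg 3 [186.8°–207.5°] simple-harmonic, h=-15: full span → s += -15 → s = 1.0000
seg 4 [207.5°–297°] dwell: s stays 1.0000
seg 5 [297°–328.2°] uniform, h=25: full span → s += 25 → s = 26.0000
seg 6 [328.2°–360°] simple-harmonic, h=-11: θ=346.1° here. β=17.9, B=31.8. -11/2·(1 − cos(π·0.5629)) = -6.5797 → s = 19.4203

19.4203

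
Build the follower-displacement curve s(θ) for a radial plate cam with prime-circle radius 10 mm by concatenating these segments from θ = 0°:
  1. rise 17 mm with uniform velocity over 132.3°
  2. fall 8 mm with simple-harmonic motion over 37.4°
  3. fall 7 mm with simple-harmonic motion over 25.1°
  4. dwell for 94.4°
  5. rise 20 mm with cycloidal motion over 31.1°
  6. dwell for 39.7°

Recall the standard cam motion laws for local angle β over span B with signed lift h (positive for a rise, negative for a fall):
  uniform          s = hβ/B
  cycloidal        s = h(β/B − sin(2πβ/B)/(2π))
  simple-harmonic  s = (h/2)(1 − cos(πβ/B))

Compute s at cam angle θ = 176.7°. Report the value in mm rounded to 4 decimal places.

seg 1 [0°–132.3°] uniform, h=17: full span → s += 17 → s = 17.0000
seg 2 [132.3°–169.7°] simple-harmonic, h=-8: full span → s += -8 → s = 9.0000
seg 3 [169.7°–194.8°] simple-harmonic, h=-7: θ=176.7° here. β=7, B=25.1. -7/2·(1 − cos(π·0.2789)) = -1.2596 → s = 7.7404

7.7404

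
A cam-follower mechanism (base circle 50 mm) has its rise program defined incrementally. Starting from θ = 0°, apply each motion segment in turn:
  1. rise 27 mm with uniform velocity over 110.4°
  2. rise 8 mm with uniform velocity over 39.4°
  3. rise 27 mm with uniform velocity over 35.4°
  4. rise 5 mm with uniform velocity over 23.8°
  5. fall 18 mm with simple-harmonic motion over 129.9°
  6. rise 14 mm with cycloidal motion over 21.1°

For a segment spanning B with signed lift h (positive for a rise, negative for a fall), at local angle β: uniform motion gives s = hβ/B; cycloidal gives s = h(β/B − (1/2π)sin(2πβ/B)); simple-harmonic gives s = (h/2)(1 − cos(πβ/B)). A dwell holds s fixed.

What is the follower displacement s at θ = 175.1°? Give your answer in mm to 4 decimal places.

seg 1 [0°–110.4°] uniform, h=27: full span → s += 27 → s = 27.0000
seg 2 [110.4°–149.8°] uniform, h=8: full span → s += 8 → s = 35.0000
seg 3 [149.8°–185.2°] uniform, h=27: θ=175.1° here. β=25.3, B=35.4. 27·25.3/35.4 = 19.2966 → s = 54.2966

54.2966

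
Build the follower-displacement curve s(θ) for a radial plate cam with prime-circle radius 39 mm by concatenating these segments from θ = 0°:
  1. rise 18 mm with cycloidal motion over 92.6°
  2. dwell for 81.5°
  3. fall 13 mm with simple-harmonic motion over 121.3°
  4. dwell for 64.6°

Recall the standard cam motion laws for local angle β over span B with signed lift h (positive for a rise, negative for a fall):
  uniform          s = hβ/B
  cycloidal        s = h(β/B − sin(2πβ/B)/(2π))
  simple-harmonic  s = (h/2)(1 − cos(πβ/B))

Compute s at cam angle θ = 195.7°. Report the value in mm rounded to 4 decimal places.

seg 1 [0°–92.6°] cycloidal, h=18: full span → s += 18 → s = 18.0000
seg 2 [92.6°–174.1°] dwell: s stays 18.0000
seg 3 [174.1°–295.4°] simple-harmonic, h=-13: θ=195.7° here. β=21.6, B=121.3. -13/2·(1 − cos(π·0.1781)) = -0.9909 → s = 17.0091

17.0091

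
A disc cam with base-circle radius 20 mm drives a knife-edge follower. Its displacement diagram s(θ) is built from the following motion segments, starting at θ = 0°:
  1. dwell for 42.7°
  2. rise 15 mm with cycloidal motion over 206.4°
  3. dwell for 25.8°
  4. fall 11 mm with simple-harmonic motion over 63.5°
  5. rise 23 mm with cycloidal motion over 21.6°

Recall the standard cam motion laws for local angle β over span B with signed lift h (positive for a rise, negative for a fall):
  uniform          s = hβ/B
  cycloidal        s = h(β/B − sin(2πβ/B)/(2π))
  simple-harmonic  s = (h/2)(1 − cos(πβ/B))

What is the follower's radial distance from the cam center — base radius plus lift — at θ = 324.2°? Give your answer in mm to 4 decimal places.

seg 1 [0°–42.7°] dwell: s stays 0.0000
seg 2 [42.7°–249.1°] cycloidal, h=15: full span → s += 15 → s = 15.0000
seg 3 [249.1°–274.9°] dwell: s stays 15.0000
seg 4 [274.9°–338.4°] simple-harmonic, h=-11: θ=324.2° here. β=49.3, B=63.5. -11/2·(1 − cos(π·0.7764)) = -9.6977 → s = 5.3023
radial distance = base radius + s = 20 + 5.3023 = 25.3023

25.3023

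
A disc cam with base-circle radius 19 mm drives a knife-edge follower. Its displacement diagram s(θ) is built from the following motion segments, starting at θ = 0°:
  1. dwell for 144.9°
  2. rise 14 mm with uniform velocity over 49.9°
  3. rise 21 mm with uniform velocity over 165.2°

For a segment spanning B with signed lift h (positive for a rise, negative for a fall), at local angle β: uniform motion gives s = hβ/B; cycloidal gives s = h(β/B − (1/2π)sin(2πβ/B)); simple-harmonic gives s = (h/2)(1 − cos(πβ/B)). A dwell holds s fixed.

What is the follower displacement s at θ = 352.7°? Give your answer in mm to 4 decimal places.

seg 1 [0°–144.9°] dwell: s stays 0.0000
seg 2 [144.9°–194.8°] uniform, h=14: full span → s += 14 → s = 14.0000
seg 3 [194.8°–360°] uniform, h=21: θ=352.7° here. β=157.9, B=165.2. 21·157.9/165.2 = 20.0720 → s = 34.0720

34.0720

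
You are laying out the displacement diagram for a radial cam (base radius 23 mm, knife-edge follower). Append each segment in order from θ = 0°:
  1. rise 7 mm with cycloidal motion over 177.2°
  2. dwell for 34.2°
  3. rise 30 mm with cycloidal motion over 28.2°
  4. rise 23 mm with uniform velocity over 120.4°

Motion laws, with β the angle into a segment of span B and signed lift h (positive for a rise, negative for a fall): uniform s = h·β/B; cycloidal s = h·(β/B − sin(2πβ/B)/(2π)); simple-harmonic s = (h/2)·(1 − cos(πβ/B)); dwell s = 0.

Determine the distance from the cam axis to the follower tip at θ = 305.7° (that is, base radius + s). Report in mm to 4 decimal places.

seg 1 [0°–177.2°] cycloidal, h=7: full span → s += 7 → s = 7.0000
seg 2 [177.2°–211.4°] dwell: s stays 7.0000
seg 3 [211.4°–239.6°] cycloidal, h=30: full span → s += 30 → s = 37.0000
seg 4 [239.6°–360°] uniform, h=23: θ=305.7° here. β=66.1, B=120.4. 23·66.1/120.4 = 12.6271 → s = 49.6271
radial distance = base radius + s = 23 + 49.6271 = 72.6271

72.6271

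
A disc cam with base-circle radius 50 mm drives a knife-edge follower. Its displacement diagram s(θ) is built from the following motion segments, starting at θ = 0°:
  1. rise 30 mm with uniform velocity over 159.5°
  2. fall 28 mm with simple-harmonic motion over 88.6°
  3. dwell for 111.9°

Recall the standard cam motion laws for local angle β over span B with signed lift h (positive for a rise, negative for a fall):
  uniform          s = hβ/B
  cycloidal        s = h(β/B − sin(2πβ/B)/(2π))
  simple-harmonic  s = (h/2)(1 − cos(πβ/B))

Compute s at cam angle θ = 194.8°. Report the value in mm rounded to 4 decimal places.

seg 1 [0°–159.5°] uniform, h=30: full span → s += 30 → s = 30.0000
seg 2 [159.5°–248.1°] simple-harmonic, h=-28: θ=194.8° here. β=35.3, B=88.6. -28/2·(1 − cos(π·0.3984)) = -9.6077 → s = 20.3923

20.3923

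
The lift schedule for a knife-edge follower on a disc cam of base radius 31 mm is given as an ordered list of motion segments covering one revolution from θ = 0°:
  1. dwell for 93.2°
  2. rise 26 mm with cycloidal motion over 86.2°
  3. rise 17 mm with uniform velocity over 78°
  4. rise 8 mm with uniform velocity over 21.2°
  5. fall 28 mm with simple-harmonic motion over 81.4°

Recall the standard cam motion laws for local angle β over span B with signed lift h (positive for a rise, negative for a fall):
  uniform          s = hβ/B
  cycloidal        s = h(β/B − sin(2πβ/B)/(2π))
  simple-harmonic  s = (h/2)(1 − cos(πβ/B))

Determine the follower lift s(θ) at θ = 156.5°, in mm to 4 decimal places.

seg 1 [0°–93.2°] dwell: s stays 0.0000
seg 2 [93.2°–179.4°] cycloidal, h=26: θ=156.5° here. β=63.3, B=86.2. 26·(0.7343 − sin(2π·0.7343)/(2π)) = 23.2108 → s = 23.2108

23.2108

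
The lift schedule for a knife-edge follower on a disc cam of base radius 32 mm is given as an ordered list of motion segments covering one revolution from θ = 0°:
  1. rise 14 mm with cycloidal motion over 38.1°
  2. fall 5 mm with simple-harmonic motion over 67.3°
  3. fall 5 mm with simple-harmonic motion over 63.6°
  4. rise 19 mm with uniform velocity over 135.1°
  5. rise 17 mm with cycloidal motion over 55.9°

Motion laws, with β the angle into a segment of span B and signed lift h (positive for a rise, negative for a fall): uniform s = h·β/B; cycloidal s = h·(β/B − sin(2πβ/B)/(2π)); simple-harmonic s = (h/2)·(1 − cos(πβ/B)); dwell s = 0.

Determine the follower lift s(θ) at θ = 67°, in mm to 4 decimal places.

seg 1 [0°–38.1°] cycloidal, h=14: full span → s += 14 → s = 14.0000
seg 2 [38.1°–105.4°] simple-harmonic, h=-5: θ=67° here. β=28.9, B=67.3. -5/2·(1 − cos(π·0.4294)) = -1.9502 → s = 12.0498

12.0498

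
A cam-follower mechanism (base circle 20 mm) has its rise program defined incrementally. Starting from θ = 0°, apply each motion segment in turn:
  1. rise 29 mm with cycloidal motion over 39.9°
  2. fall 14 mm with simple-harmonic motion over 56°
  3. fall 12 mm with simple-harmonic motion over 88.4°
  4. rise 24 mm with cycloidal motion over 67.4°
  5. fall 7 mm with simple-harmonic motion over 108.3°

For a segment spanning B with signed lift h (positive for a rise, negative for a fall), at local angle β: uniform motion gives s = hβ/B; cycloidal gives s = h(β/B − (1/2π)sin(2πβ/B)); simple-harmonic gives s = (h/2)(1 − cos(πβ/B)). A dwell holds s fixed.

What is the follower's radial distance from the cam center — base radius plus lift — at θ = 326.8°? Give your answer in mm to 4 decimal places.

seg 1 [0°–39.9°] cycloidal, h=29: full span → s += 29 → s = 29.0000
seg 2 [39.9°–95.9°] simple-harmonic, h=-14: full span → s += -14 → s = 15.0000
seg 3 [95.9°–184.3°] simple-harmonic, h=-12: full span → s += -12 → s = 3.0000
seg 4 [184.3°–251.7°] cycloidal, h=24: full span → s += 24 → s = 27.0000
seg 5 [251.7°–360°] simple-harmonic, h=-7: θ=326.8° here. β=75.1, B=108.3. -7/2·(1 − cos(π·0.6934)) = -5.4985 → s = 21.5015
radial distance = base radius + s = 20 + 21.5015 = 41.5015

41.5015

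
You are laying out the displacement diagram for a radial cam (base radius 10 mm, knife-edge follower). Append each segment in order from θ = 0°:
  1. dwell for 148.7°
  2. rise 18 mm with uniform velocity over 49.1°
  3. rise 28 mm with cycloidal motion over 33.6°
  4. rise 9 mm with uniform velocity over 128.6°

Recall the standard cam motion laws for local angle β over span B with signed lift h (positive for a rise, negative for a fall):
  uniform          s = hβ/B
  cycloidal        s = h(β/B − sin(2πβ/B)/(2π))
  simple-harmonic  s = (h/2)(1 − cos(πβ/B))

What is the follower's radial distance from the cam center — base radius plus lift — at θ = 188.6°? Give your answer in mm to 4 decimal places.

seg 1 [0°–148.7°] dwell: s stays 0.0000
seg 2 [148.7°–197.8°] uniform, h=18: θ=188.6° here. β=39.9, B=49.1. 18·39.9/49.1 = 14.6273 → s = 14.6273
radial distance = base radius + s = 10 + 14.6273 = 24.6273

24.6273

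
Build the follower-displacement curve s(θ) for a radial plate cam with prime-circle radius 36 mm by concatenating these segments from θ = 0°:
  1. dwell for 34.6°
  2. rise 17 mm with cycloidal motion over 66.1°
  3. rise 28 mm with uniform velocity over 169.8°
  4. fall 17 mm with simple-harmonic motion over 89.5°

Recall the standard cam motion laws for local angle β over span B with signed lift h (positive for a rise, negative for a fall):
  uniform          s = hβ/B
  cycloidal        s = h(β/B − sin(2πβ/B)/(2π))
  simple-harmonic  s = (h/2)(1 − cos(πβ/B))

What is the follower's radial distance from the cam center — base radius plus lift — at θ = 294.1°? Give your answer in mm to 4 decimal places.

seg 1 [0°–34.6°] dwell: s stays 0.0000
seg 2 [34.6°–100.7°] cycloidal, h=17: full span → s += 17 → s = 17.0000
seg 3 [100.7°–270.5°] uniform, h=28: full span → s += 28 → s = 45.0000
seg 4 [270.5°–360°] simple-harmonic, h=-17: θ=294.1° here. β=23.6, B=89.5. -17/2·(1 − cos(π·0.2637)) = -2.7535 → s = 42.2465
radial distance = base radius + s = 36 + 42.2465 = 78.2465

78.2465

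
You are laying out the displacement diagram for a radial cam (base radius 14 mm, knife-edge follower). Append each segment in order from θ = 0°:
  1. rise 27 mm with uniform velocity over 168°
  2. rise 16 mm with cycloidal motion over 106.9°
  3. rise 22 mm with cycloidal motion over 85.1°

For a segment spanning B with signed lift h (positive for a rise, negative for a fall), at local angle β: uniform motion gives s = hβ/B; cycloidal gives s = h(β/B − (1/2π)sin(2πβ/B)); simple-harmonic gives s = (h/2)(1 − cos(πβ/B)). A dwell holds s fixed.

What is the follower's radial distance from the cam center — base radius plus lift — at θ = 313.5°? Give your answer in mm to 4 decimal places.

seg 1 [0°–168°] uniform, h=27: full span → s += 27 → s = 27.0000
seg 2 [168°–274.9°] cycloidal, h=16: full span → s += 16 → s = 43.0000
seg 3 [274.9°–360°] cycloidal, h=22: θ=313.5° here. β=38.6, B=85.1. 22·(0.4536 − sin(2π·0.4536)/(2π)) = 8.9721 → s = 51.9721
radial distance = base radius + s = 14 + 51.9721 = 65.9721

65.9721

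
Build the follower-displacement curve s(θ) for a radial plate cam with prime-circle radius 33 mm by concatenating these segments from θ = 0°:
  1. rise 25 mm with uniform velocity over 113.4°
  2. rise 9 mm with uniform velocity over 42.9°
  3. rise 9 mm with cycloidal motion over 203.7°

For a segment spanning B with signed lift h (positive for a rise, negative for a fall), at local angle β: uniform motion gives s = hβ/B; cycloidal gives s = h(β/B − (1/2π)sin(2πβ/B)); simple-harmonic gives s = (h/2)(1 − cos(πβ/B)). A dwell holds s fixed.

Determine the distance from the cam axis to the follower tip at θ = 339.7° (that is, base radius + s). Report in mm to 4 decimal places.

seg 1 [0°–113.4°] uniform, h=25: full span → s += 25 → s = 25.0000
seg 2 [113.4°–156.3°] uniform, h=9: full span → s += 9 → s = 34.0000
seg 3 [156.3°–360°] cycloidal, h=9: θ=339.7° here. β=183.4, B=203.7. 9·(0.9003 − sin(2π·0.9003)/(2π)) = 8.9425 → s = 42.9425
radial distance = base radius + s = 33 + 42.9425 = 75.9425

75.9425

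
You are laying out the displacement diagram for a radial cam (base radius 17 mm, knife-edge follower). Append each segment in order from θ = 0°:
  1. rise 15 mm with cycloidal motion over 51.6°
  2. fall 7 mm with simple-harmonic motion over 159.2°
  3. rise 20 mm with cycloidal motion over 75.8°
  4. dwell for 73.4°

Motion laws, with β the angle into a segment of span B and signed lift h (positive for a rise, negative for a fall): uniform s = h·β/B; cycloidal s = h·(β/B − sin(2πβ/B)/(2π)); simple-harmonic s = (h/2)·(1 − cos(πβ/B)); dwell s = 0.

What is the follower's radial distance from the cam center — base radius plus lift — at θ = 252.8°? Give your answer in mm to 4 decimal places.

seg 1 [0°–51.6°] cycloidal, h=15: full span → s += 15 → s = 15.0000
seg 2 [51.6°–210.8°] simple-harmonic, h=-7: full span → s += -7 → s = 8.0000
seg 3 [210.8°–286.6°] cycloidal, h=20: θ=252.8° here. β=42, B=75.8. 20·(0.5541 − sin(2π·0.5541)/(2π)) = 12.1429 → s = 20.1429
radial distance = base radius + s = 17 + 20.1429 = 37.1429

37.1429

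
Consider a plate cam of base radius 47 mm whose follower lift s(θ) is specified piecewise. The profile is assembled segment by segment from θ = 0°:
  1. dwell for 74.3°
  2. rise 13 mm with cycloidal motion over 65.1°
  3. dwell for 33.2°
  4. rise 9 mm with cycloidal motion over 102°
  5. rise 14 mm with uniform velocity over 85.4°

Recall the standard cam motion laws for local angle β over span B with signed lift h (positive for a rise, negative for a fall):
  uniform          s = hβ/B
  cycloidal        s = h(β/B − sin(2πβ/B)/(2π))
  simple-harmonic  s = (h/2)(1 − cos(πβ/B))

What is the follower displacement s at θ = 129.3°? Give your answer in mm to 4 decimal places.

seg 1 [0°–74.3°] dwell: s stays 0.0000
seg 2 [74.3°–139.4°] cycloidal, h=13: θ=129.3° here. β=55, B=65.1. 13·(0.8449 − sin(2π·0.8449)/(2π)) = 12.6954 → s = 12.6954

12.6954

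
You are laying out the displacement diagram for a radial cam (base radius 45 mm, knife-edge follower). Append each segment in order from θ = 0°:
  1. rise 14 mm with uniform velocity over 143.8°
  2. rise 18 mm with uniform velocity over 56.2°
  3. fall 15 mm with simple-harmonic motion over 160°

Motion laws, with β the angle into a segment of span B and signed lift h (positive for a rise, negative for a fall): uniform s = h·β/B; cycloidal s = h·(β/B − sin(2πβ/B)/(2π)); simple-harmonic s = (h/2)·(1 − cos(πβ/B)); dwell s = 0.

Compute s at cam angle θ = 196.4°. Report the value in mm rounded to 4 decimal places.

seg 1 [0°–143.8°] uniform, h=14: full span → s += 14 → s = 14.0000
seg 2 [143.8°–200°] uniform, h=18: θ=196.4° here. β=52.6, B=56.2. 18·52.6/56.2 = 16.8470 → s = 30.8470

30.8470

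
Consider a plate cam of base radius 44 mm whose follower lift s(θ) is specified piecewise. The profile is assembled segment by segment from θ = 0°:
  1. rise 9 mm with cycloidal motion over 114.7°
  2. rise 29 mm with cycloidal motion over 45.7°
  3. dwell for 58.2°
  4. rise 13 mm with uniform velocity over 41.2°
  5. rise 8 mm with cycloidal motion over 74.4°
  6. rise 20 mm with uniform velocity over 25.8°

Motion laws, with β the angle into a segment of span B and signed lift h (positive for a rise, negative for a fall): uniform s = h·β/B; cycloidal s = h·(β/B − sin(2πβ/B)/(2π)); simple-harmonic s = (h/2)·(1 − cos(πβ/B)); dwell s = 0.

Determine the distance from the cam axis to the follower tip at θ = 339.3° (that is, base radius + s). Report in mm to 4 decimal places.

seg 1 [0°–114.7°] cycloidal, h=9: full span → s += 9 → s = 9.0000
seg 2 [114.7°–160.4°] cycloidal, h=29: full span → s += 29 → s = 38.0000
seg 3 [160.4°–218.6°] dwell: s stays 38.0000
seg 4 [218.6°–259.8°] uniform, h=13: full span → s += 13 → s = 51.0000
seg 5 [259.8°–334.2°] cycloidal, h=8: full span → s += 8 → s = 59.0000
seg 6 [334.2°–360°] uniform, h=20: θ=339.3° here. β=5.1, B=25.8. 20·5.1/25.8 = 3.9535 → s = 62.9535
radial distance = base radius + s = 44 + 62.9535 = 106.9535

106.9535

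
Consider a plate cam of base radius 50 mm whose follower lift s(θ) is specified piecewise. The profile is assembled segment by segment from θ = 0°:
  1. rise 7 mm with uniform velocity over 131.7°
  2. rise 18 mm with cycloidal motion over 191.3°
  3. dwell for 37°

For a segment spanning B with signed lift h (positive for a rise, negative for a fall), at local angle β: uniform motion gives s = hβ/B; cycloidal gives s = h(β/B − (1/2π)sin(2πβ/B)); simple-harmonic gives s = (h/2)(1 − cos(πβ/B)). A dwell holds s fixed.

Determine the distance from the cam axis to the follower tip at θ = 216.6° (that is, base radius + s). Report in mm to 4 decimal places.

seg 1 [0°–131.7°] uniform, h=7: full span → s += 7 → s = 7.0000
seg 2 [131.7°–323°] cycloidal, h=18: θ=216.6° here. β=84.9, B=191.3. 18·(0.4438 − sin(2π·0.4438)/(2π)) = 6.9979 → s = 13.9979
radial distance = base radius + s = 50 + 13.9979 = 63.9979

63.9979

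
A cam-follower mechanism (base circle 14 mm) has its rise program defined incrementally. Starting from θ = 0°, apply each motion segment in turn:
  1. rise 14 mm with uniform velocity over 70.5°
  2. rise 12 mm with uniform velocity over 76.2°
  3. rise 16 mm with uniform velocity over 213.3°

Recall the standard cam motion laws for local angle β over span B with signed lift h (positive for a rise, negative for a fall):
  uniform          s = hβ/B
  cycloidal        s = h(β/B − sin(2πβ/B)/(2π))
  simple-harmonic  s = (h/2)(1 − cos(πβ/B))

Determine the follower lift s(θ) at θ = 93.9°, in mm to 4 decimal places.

seg 1 [0°–70.5°] uniform, h=14: full span → s += 14 → s = 14.0000
seg 2 [70.5°–146.7°] uniform, h=12: θ=93.9° here. β=23.4, B=76.2. 12·23.4/76.2 = 3.6850 → s = 17.6850

17.6850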